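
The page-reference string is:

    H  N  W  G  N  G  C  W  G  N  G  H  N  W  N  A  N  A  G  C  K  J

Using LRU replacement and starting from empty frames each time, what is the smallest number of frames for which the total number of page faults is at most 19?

2

f=1: 22 faults
f=2: 17 faults
f=3: 14 faults
f=4: 11 faults
f=5: 9 faults
f=6: 8 faults
f=7: 8 faults
f=8: 8 faults
Smallest f with faults ≤ 19 is 2.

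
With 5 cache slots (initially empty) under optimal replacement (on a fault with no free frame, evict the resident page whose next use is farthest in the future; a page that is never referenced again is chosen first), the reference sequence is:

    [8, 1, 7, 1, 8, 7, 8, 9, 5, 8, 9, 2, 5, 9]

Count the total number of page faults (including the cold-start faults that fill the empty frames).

6

8 → miss, frames [8]
1 → miss, frames [8, 1]
7 → miss, frames [8, 1, 7]
1 → hit
8 → hit
7 → hit
8 → hit
9 → miss, frames [8, 1, 7, 9]
5 → miss, frames [8, 1, 7, 9, 5]
8 → hit
9 → hit
2 → miss, evict 7, frames [8, 1, 9, 5, 2]
5 → hit
9 → hit
Page faults: 6.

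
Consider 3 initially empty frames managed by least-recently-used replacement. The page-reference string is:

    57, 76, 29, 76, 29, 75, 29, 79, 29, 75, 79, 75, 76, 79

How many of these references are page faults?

6

57 -> fault, frames {57}
76 -> fault, frames {57,76}
29 -> fault, frames {57,76,29}
76 -> hit
29 -> hit
75 -> fault, evict 57, frames {76,29,75}
29 -> hit
79 -> fault, evict 76, frames {75,29,79}
29 -> hit
75 -> hit
79 -> hit
75 -> hit
76 -> fault, evict 29, frames {79,75,76}
79 -> hit
Page faults: 6.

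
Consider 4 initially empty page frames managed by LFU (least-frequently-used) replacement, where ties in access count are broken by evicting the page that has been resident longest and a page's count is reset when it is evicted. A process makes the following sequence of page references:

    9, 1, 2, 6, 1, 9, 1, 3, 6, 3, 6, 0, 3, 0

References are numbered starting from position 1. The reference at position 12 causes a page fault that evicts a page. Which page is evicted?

pos 1: 9: fault, frames (9)
pos 2: 1: fault, frames (9 1)
pos 3: 2: fault, frames (9 1 2)
pos 4: 6: fault, frames (9 1 2 6)
pos 5: 1: hit
pos 6: 9: hit
pos 7: 1: hit
pos 8: 3: fault, evict 2, frames (9 1 6 3)
pos 9: 6: hit
pos 10: 3: hit
pos 11: 6: hit
pos 12: 0: fault, evict 9, frames (1 6 3 0)
At position 12, page 9 is evicted.

9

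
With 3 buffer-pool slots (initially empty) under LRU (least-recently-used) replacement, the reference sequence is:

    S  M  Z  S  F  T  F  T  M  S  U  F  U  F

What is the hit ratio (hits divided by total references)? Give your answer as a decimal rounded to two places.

S → fault, frames [S]
M → fault, frames [S, M]
Z → fault, frames [S, M, Z]
S → hit
F → fault, evict M, frames [Z, S, F]
T → fault, evict Z, frames [S, F, T]
F → hit
T → hit
M → fault, evict S, frames [F, T, M]
S → fault, evict F, frames [T, M, S]
U → fault, evict T, frames [M, S, U]
F → fault, evict M, frames [S, U, F]
U → hit
F → hit
Hits: 5 of 14 references → 5/14 = 0.3571.

0.36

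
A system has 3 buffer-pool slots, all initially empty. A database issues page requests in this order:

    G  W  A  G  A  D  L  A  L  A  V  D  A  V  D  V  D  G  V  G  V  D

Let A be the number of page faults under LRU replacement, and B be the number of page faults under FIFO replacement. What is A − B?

-2

Under LRU: F F F . . F F . . . F F . . . . . F . . . . → 8 faults.
Under FIFO: F F F . . F F . . . F . F . F . . F F . . . → 10 faults.
A − B = 8 − 10 = -2.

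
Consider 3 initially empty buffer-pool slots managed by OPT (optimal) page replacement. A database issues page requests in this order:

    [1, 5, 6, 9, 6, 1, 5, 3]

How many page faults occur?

6

1 → fault, frames {1}
5 → fault, frames {1,5}
6 → fault, frames {1,5,6}
9 → fault, evict 5, frames {1,6,9}
6 → hit
1 → hit
5 → fault, evict 9, frames {1,6,5}
3 → fault, evict 5, frames {1,6,3}
Page faults: 6.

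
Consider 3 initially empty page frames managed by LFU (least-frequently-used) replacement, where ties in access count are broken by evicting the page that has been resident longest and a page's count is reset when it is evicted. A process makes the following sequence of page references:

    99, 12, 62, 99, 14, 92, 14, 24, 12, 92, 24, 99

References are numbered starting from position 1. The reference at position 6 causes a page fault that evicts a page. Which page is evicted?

pos 1: 99 -> fault, frames {99}
pos 2: 12 -> fault, frames {99,12}
pos 3: 62 -> fault, frames {99,12,62}
pos 4: 99 -> hit
pos 5: 14 -> fault, evict 12, frames {99,62,14}
pos 6: 92 -> fault, evict 62, frames {99,14,92}
At position 6, page 62 is evicted.

62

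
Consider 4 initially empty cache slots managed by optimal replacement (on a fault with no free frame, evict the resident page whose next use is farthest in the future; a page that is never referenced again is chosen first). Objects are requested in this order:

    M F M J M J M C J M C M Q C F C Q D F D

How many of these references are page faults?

6

M → miss, frames [M]
F → miss, frames [M, F]
M → hit
J → miss, frames [M, F, J]
M → hit
J → hit
M → hit
C → miss, frames [M, F, J, C]
J → hit
M → hit
C → hit
M → hit
Q → miss, evict J, frames [M, F, C, Q]
C → hit
F → hit
C → hit
Q → hit
D → miss, evict Q, frames [M, F, C, D]
F → hit
D → hit
Page faults: 6.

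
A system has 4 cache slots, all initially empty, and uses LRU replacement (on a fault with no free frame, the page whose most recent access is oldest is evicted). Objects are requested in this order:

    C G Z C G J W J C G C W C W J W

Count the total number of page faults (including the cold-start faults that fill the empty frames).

C → miss, frames (C)
G → miss, frames (C G)
Z → miss, frames (C G Z)
C → hit
G → hit
J → miss, frames (Z C G J)
W → miss, evict Z, frames (C G J W)
J → hit
C → hit
G → hit
C → hit
W → hit
C → hit
W → hit
J → hit
W → hit
Page faults: 5.

5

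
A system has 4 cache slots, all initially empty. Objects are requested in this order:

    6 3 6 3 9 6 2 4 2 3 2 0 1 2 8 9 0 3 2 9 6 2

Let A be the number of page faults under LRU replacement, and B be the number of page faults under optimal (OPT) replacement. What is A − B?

4

Under LRU: F F . . F . F F . F . F F . F F F F F . F . → 14 faults.
Under OPT: F F . . F . F F . . . F F . F . . F . . F . → 10 faults.
A − B = 14 − 10 = 4.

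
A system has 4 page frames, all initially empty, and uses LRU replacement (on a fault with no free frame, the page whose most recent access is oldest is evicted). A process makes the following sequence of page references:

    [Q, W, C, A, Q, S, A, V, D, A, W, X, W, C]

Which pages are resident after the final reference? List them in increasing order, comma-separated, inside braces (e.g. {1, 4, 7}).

{A, C, W, X}

Q → miss, frames {Q}
W → miss, frames {Q,W}
C → miss, frames {Q,W,C}
A → miss, frames {Q,W,C,A}
Q → hit
S → miss, evict W, frames {C,A,Q,S}
A → hit
V → miss, evict C, frames {Q,S,A,V}
D → miss, evict Q, frames {S,A,V,D}
A → hit
W → miss, evict S, frames {V,D,A,W}
X → miss, evict V, frames {D,A,W,X}
W → hit
C → miss, evict D, frames {A,X,W,C}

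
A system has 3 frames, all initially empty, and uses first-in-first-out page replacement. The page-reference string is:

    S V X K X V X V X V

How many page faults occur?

4

S: fault, frames (S)
V: fault, frames (S V)
X: fault, frames (S V X)
K: fault, evict S, frames (V X K)
X: hit
V: hit
X: hit
V: hit
X: hit
V: hit
Page faults: 4.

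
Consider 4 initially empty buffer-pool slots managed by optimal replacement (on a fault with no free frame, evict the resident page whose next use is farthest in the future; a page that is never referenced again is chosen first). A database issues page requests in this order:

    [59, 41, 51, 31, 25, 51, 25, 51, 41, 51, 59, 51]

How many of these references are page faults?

59: fault, frames [59]
41: fault, frames [59, 41]
51: fault, frames [59, 41, 51]
31: fault, frames [59, 41, 51, 31]
25: fault, evict 31, frames [59, 41, 51, 25]
51: hit
25: hit
51: hit
41: hit
51: hit
59: hit
51: hit
Page faults: 5.

5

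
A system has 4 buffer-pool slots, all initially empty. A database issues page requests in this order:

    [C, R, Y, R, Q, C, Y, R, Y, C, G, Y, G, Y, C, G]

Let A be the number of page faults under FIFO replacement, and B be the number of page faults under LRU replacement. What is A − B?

1

Under FIFO: F F F . F . . . . . F . . . F . → 6 faults.
Under LRU: F F F . F . . . . . F . . . . . → 5 faults.
A − B = 6 − 5 = 1.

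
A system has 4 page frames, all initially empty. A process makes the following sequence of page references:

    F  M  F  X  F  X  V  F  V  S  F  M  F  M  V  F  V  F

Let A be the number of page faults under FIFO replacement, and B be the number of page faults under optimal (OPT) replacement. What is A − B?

Under FIFO: F F . F . . F . . F F F . . . . . . → 7 faults.
Under OPT: F F . F . . F . . F . . . . . . . . → 5 faults.
A − B = 7 − 5 = 2.

2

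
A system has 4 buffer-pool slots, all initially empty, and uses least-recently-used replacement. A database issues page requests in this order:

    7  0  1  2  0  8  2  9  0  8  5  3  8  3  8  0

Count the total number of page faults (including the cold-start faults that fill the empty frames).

7 -> miss, frames [7]
0 -> miss, frames [7, 0]
1 -> miss, frames [7, 0, 1]
2 -> miss, frames [7, 0, 1, 2]
0 -> hit
8 -> miss, evict 7, frames [1, 2, 0, 8]
2 -> hit
9 -> miss, evict 1, frames [0, 8, 2, 9]
0 -> hit
8 -> hit
5 -> miss, evict 2, frames [9, 0, 8, 5]
3 -> miss, evict 9, frames [0, 8, 5, 3]
8 -> hit
3 -> hit
8 -> hit
0 -> hit
Page faults: 8.

8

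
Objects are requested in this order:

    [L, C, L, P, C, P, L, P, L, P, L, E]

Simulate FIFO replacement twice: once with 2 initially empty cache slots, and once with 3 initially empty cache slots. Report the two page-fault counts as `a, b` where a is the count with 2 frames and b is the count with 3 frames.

2 frames: F F . F . . F . . . . F → 5 faults.
3 frames: F F . F . . . . . . . F → 4 faults.
4 < 5: adding a frame reduced faults, as is typical.

5, 4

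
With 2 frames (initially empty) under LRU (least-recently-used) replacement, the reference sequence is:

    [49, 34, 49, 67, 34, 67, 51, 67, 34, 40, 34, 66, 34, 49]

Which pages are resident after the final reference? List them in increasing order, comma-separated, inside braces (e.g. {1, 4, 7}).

49 -> miss, frames [49]
34 -> miss, frames [49, 34]
49 -> hit
67 -> miss, evict 34, frames [49, 67]
34 -> miss, evict 49, frames [67, 34]
67 -> hit
51 -> miss, evict 34, frames [67, 51]
67 -> hit
34 -> miss, evict 51, frames [67, 34]
40 -> miss, evict 67, frames [34, 40]
34 -> hit
66 -> miss, evict 40, frames [34, 66]
34 -> hit
49 -> miss, evict 66, frames [34, 49]

{34, 49}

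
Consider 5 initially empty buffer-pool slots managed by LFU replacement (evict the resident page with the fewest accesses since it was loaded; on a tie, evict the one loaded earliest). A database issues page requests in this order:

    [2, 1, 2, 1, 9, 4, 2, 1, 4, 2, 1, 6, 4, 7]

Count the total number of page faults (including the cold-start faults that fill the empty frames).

6

2: miss, frames (2)
1: miss, frames (2 1)
2: hit
1: hit
9: miss, frames (2 1 9)
4: miss, frames (2 1 9 4)
2: hit
1: hit
4: hit
2: hit
1: hit
6: miss, frames (2 1 9 4 6)
4: hit
7: miss, evict 9, frames (2 1 4 6 7)
Page faults: 6.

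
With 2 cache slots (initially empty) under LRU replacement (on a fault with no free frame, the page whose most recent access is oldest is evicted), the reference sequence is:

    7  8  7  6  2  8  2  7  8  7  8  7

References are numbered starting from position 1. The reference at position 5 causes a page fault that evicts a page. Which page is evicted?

pos 1: 7 → fault, frames [7]
pos 2: 8 → fault, frames [7, 8]
pos 3: 7 → hit
pos 4: 6 → fault, evict 8, frames [7, 6]
pos 5: 2 → fault, evict 7, frames [6, 2]
At position 5, page 7 is evicted.

7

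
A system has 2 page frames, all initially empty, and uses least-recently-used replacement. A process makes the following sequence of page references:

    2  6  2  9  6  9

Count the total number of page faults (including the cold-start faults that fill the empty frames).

2 -> fault, frames [2]
6 -> fault, frames [2, 6]
2 -> hit
9 -> fault, evict 6, frames [2, 9]
6 -> fault, evict 2, frames [9, 6]
9 -> hit
Page faults: 4.

4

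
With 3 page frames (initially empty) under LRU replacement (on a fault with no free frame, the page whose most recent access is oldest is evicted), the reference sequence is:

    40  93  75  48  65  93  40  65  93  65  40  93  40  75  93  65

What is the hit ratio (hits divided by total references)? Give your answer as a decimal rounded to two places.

40 → fault, frames {40}
93 → fault, frames {40,93}
75 → fault, frames {40,93,75}
48 → fault, evict 40, frames {93,75,48}
65 → fault, evict 93, frames {75,48,65}
93 → fault, evict 75, frames {48,65,93}
40 → fault, evict 48, frames {65,93,40}
65 → hit
93 → hit
65 → hit
40 → hit
93 → hit
40 → hit
75 → fault, evict 65, frames {93,40,75}
93 → hit
65 → fault, evict 40, frames {75,93,65}
Hits: 7 of 16 references → 7/16 = 0.4375.

0.44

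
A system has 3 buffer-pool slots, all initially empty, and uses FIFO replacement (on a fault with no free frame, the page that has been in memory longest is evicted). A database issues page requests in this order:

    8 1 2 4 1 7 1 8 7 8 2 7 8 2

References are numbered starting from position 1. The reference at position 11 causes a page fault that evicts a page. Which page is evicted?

pos 1: 8 → miss, frames {8}
pos 2: 1 → miss, frames {8,1}
pos 3: 2 → miss, frames {8,1,2}
pos 4: 4 → miss, evict 8, frames {1,2,4}
pos 5: 1 → hit
pos 6: 7 → miss, evict 1, frames {2,4,7}
pos 7: 1 → miss, evict 2, frames {4,7,1}
pos 8: 8 → miss, evict 4, frames {7,1,8}
pos 9: 7 → hit
pos 10: 8 → hit
pos 11: 2 → miss, evict 7, frames {1,8,2}
At position 11, page 7 is evicted.

7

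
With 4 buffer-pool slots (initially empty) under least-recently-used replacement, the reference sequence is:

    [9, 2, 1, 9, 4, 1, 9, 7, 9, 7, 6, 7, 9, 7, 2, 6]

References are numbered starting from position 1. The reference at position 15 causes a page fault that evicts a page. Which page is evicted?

1

pos 1: 9: miss, frames [9]
pos 2: 2: miss, frames [9, 2]
pos 3: 1: miss, frames [9, 2, 1]
pos 4: 9: hit
pos 5: 4: miss, frames [2, 1, 9, 4]
pos 6: 1: hit
pos 7: 9: hit
pos 8: 7: miss, evict 2, frames [4, 1, 9, 7]
pos 9: 9: hit
pos 10: 7: hit
pos 11: 6: miss, evict 4, frames [1, 9, 7, 6]
pos 12: 7: hit
pos 13: 9: hit
pos 14: 7: hit
pos 15: 2: miss, evict 1, frames [6, 9, 7, 2]
At position 15, page 1 is evicted.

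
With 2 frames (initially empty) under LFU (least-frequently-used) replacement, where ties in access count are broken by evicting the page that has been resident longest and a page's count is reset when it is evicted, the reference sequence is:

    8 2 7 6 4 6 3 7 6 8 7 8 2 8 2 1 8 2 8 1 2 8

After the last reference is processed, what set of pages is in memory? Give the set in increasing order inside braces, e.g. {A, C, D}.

{6, 8}

8: miss, frames [8]
2: miss, frames [8, 2]
7: miss, evict 8, frames [2, 7]
6: miss, evict 2, frames [7, 6]
4: miss, evict 7, frames [6, 4]
6: hit
3: miss, evict 4, frames [6, 3]
7: miss, evict 3, frames [6, 7]
6: hit
8: miss, evict 7, frames [6, 8]
7: miss, evict 8, frames [6, 7]
8: miss, evict 7, frames [6, 8]
2: miss, evict 8, frames [6, 2]
8: miss, evict 2, frames [6, 8]
2: miss, evict 8, frames [6, 2]
1: miss, evict 2, frames [6, 1]
8: miss, evict 1, frames [6, 8]
2: miss, evict 8, frames [6, 2]
8: miss, evict 2, frames [6, 8]
1: miss, evict 8, frames [6, 1]
2: miss, evict 1, frames [6, 2]
8: miss, evict 2, frames [6, 8]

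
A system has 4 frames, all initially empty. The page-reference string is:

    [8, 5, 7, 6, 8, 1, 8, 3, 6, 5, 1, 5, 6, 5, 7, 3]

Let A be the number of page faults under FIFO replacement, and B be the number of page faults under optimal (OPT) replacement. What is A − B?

3

Under FIFO: F F F F . F F F . F . . F . F . → 10 faults.
Under OPT: F F F F . F . F . . . . . . F . → 7 faults.
A − B = 10 − 7 = 3.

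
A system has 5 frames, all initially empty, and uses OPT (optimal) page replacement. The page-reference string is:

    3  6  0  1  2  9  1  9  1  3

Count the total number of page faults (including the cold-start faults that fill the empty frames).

3: fault, frames (3)
6: fault, frames (3 6)
0: fault, frames (3 6 0)
1: fault, frames (3 6 0 1)
2: fault, frames (3 6 0 1 2)
9: fault, evict 2, frames (3 6 0 1 9)
1: hit
9: hit
1: hit
3: hit
Page faults: 6.

6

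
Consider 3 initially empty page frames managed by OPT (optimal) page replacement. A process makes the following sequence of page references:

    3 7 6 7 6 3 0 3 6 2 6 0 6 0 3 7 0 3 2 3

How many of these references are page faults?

3 -> miss, frames (3)
7 -> miss, frames (3 7)
6 -> miss, frames (3 7 6)
7 -> hit
6 -> hit
3 -> hit
0 -> miss, evict 7, frames (3 6 0)
3 -> hit
6 -> hit
2 -> miss, evict 3, frames (6 0 2)
6 -> hit
0 -> hit
6 -> hit
0 -> hit
3 -> miss, evict 6, frames (0 2 3)
7 -> miss, evict 2, frames (0 3 7)
0 -> hit
3 -> hit
2 -> miss, evict 7, frames (0 3 2)
3 -> hit
Page faults: 8.

8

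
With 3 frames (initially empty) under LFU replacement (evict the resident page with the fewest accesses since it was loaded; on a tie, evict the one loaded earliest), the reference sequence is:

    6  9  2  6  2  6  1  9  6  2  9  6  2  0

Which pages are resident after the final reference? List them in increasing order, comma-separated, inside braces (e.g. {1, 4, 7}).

6 → fault, frames {6}
9 → fault, frames {6,9}
2 → fault, frames {6,9,2}
6 → hit
2 → hit
6 → hit
1 → fault, evict 9, frames {6,2,1}
9 → fault, evict 1, frames {6,2,9}
6 → hit
2 → hit
9 → hit
6 → hit
2 → hit
0 → fault, evict 9, frames {6,2,0}

{0, 2, 6}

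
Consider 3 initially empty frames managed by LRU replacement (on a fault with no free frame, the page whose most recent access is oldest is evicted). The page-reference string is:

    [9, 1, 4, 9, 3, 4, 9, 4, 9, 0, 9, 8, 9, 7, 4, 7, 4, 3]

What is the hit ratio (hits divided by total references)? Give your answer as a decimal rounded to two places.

0.50

9 → miss, frames {9}
1 → miss, frames {9,1}
4 → miss, frames {9,1,4}
9 → hit
3 → miss, evict 1, frames {4,9,3}
4 → hit
9 → hit
4 → hit
9 → hit
0 → miss, evict 3, frames {4,9,0}
9 → hit
8 → miss, evict 4, frames {0,9,8}
9 → hit
7 → miss, evict 0, frames {8,9,7}
4 → miss, evict 8, frames {9,7,4}
7 → hit
4 → hit
3 → miss, evict 9, frames {7,4,3}
Hits: 9 of 18 references → 9/18 = 0.5000.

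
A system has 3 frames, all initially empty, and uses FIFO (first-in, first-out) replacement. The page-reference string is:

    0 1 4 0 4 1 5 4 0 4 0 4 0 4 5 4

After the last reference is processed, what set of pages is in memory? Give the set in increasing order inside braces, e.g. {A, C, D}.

{0, 4, 5}

0 → fault, frames {0}
1 → fault, frames {0,1}
4 → fault, frames {0,1,4}
0 → hit
4 → hit
1 → hit
5 → fault, evict 0, frames {1,4,5}
4 → hit
0 → fault, evict 1, frames {4,5,0}
4 → hit
0 → hit
4 → hit
0 → hit
4 → hit
5 → hit
4 → hit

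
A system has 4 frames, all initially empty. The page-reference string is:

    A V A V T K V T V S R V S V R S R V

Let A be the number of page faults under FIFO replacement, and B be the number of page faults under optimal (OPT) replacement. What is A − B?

1

Under FIFO: F F . . F F . . . F F F . . . . . . → 7 faults.
Under OPT: F F . . F F . . . F F . . . . . . . → 6 faults.
A − B = 7 − 6 = 1.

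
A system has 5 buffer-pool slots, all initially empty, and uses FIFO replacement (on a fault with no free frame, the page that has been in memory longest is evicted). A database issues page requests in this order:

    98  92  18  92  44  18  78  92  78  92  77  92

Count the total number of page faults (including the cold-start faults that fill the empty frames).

6

98 -> fault, frames (98)
92 -> fault, frames (98 92)
18 -> fault, frames (98 92 18)
92 -> hit
44 -> fault, frames (98 92 18 44)
18 -> hit
78 -> fault, frames (98 92 18 44 78)
92 -> hit
78 -> hit
92 -> hit
77 -> fault, evict 98, frames (92 18 44 78 77)
92 -> hit
Page faults: 6.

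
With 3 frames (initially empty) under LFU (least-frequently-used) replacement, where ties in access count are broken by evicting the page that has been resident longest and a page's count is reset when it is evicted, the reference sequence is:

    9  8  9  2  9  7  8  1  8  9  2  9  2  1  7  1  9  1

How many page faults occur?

10

9 -> miss, frames [9]
8 -> miss, frames [9, 8]
9 -> hit
2 -> miss, frames [9, 8, 2]
9 -> hit
7 -> miss, evict 8, frames [9, 2, 7]
8 -> miss, evict 2, frames [9, 7, 8]
1 -> miss, evict 7, frames [9, 8, 1]
8 -> hit
9 -> hit
2 -> miss, evict 1, frames [9, 8, 2]
9 -> hit
2 -> hit
1 -> miss, evict 8, frames [9, 2, 1]
7 -> miss, evict 1, frames [9, 2, 7]
1 -> miss, evict 7, frames [9, 2, 1]
9 -> hit
1 -> hit
Page faults: 10.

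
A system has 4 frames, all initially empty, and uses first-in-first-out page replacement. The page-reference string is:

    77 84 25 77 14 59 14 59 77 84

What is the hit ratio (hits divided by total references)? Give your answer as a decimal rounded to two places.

0.30

77 → fault, frames {77}
84 → fault, frames {77,84}
25 → fault, frames {77,84,25}
77 → hit
14 → fault, frames {77,84,25,14}
59 → fault, evict 77, frames {84,25,14,59}
14 → hit
59 → hit
77 → fault, evict 84, frames {25,14,59,77}
84 → fault, evict 25, frames {14,59,77,84}
Hits: 3 of 10 references → 3/10 = 0.3000.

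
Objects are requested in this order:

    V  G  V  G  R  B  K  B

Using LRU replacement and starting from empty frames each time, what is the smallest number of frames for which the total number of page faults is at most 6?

f=1: 8 faults
f=2: 5 faults
f=3: 5 faults
f=4: 5 faults
f=5: 5 faults
Smallest f with faults ≤ 6 is 2.

2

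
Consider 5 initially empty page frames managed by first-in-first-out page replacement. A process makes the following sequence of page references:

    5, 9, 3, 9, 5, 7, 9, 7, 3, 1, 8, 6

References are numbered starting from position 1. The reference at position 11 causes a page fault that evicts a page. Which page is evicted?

5

pos 1: 5 → miss, frames {5}
pos 2: 9 → miss, frames {5,9}
pos 3: 3 → miss, frames {5,9,3}
pos 4: 9 → hit
pos 5: 5 → hit
pos 6: 7 → miss, frames {5,9,3,7}
pos 7: 9 → hit
pos 8: 7 → hit
pos 9: 3 → hit
pos 10: 1 → miss, frames {5,9,3,7,1}
pos 11: 8 → miss, evict 5, frames {9,3,7,1,8}
At position 11, page 5 is evicted.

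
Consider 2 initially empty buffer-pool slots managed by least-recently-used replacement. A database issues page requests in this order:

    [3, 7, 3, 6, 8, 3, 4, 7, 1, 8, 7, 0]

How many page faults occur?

3: miss, frames [3]
7: miss, frames [3, 7]
3: hit
6: miss, evict 7, frames [3, 6]
8: miss, evict 3, frames [6, 8]
3: miss, evict 6, frames [8, 3]
4: miss, evict 8, frames [3, 4]
7: miss, evict 3, frames [4, 7]
1: miss, evict 4, frames [7, 1]
8: miss, evict 7, frames [1, 8]
7: miss, evict 1, frames [8, 7]
0: miss, evict 8, frames [7, 0]
Page faults: 11.

11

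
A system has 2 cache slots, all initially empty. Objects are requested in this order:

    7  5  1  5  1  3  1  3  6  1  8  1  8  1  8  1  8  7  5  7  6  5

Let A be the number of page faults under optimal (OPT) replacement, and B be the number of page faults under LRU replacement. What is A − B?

-2

Under OPT: F F F . . F . . F . F . . . . . . F F . F . → 9 faults.
Under LRU: F F F . . F . . F F F . . . . . . F F . F F → 11 faults.
A − B = 9 − 11 = -2.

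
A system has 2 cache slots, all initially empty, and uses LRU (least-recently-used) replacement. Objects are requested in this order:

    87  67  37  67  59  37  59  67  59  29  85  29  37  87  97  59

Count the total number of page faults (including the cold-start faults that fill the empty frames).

12

87: fault, frames [87]
67: fault, frames [87, 67]
37: fault, evict 87, frames [67, 37]
67: hit
59: fault, evict 37, frames [67, 59]
37: fault, evict 67, frames [59, 37]
59: hit
67: fault, evict 37, frames [59, 67]
59: hit
29: fault, evict 67, frames [59, 29]
85: fault, evict 59, frames [29, 85]
29: hit
37: fault, evict 85, frames [29, 37]
87: fault, evict 29, frames [37, 87]
97: fault, evict 37, frames [87, 97]
59: fault, evict 87, frames [97, 59]
Page faults: 12.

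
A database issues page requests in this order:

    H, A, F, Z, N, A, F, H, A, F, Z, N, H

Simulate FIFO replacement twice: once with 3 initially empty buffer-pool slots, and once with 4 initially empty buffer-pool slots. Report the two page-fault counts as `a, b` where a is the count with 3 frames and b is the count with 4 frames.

3 frames: F F F F F F F F . . F F . → 10 faults.
4 frames: F F F F F . . F F F F F F → 11 faults.
11 > 10: adding a frame increased faults — Belady's anomaly.

10, 11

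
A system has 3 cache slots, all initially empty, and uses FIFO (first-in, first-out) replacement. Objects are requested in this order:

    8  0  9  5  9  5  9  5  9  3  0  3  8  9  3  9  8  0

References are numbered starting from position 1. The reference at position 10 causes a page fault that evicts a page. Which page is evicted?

0

pos 1: 8: miss, frames [8]
pos 2: 0: miss, frames [8, 0]
pos 3: 9: miss, frames [8, 0, 9]
pos 4: 5: miss, evict 8, frames [0, 9, 5]
pos 5: 9: hit
pos 6: 5: hit
pos 7: 9: hit
pos 8: 5: hit
pos 9: 9: hit
pos 10: 3: miss, evict 0, frames [9, 5, 3]
At position 10, page 0 is evicted.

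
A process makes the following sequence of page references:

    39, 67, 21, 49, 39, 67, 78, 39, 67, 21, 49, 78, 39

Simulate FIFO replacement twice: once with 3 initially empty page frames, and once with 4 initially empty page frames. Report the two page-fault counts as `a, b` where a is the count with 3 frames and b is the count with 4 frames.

3 frames: F F F F F F F . . F F . F → 10 faults.
4 frames: F F F F . . F F F F F F F → 11 faults.
11 > 10: adding a frame increased faults — Belady's anomaly.

10, 11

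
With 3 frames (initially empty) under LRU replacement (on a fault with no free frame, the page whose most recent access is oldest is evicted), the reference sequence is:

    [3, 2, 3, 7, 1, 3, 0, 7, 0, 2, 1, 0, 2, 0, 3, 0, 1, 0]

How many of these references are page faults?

3: miss, frames [3]
2: miss, frames [3, 2]
3: hit
7: miss, frames [2, 3, 7]
1: miss, evict 2, frames [3, 7, 1]
3: hit
0: miss, evict 7, frames [1, 3, 0]
7: miss, evict 1, frames [3, 0, 7]
0: hit
2: miss, evict 3, frames [7, 0, 2]
1: miss, evict 7, frames [0, 2, 1]
0: hit
2: hit
0: hit
3: miss, evict 1, frames [2, 0, 3]
0: hit
1: miss, evict 2, frames [3, 0, 1]
0: hit
Page faults: 10.

10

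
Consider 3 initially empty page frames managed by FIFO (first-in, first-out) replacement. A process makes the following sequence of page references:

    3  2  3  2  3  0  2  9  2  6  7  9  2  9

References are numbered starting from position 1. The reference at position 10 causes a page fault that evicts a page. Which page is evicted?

pos 1: 3 -> miss, frames [3]
pos 2: 2 -> miss, frames [3, 2]
pos 3: 3 -> hit
pos 4: 2 -> hit
pos 5: 3 -> hit
pos 6: 0 -> miss, frames [3, 2, 0]
pos 7: 2 -> hit
pos 8: 9 -> miss, evict 3, frames [2, 0, 9]
pos 9: 2 -> hit
pos 10: 6 -> miss, evict 2, frames [0, 9, 6]
At position 10, page 2 is evicted.

2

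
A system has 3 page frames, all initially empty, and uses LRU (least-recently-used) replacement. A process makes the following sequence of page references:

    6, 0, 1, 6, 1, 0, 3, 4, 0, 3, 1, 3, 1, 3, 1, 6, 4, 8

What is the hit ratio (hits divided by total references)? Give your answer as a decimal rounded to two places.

0.50

6 -> miss, frames [6]
0 -> miss, frames [6, 0]
1 -> miss, frames [6, 0, 1]
6 -> hit
1 -> hit
0 -> hit
3 -> miss, evict 6, frames [1, 0, 3]
4 -> miss, evict 1, frames [0, 3, 4]
0 -> hit
3 -> hit
1 -> miss, evict 4, frames [0, 3, 1]
3 -> hit
1 -> hit
3 -> hit
1 -> hit
6 -> miss, evict 0, frames [3, 1, 6]
4 -> miss, evict 3, frames [1, 6, 4]
8 -> miss, evict 1, frames [6, 4, 8]
Hits: 9 of 18 references → 9/18 = 0.5000.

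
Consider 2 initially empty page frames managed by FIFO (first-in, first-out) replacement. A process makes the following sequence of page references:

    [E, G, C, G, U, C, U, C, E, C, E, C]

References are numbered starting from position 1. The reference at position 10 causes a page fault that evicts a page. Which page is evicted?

pos 1: E: fault, frames (E)
pos 2: G: fault, frames (E G)
pos 3: C: fault, evict E, frames (G C)
pos 4: G: hit
pos 5: U: fault, evict G, frames (C U)
pos 6: C: hit
pos 7: U: hit
pos 8: C: hit
pos 9: E: fault, evict C, frames (U E)
pos 10: C: fault, evict U, frames (E C)
At position 10, page U is evicted.

U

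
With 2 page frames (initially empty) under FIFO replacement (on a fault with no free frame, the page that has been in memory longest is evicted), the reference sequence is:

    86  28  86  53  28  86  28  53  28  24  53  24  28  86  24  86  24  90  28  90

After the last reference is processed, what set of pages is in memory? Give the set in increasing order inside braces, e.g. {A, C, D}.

86: fault, frames (86)
28: fault, frames (86 28)
86: hit
53: fault, evict 86, frames (28 53)
28: hit
86: fault, evict 28, frames (53 86)
28: fault, evict 53, frames (86 28)
53: fault, evict 86, frames (28 53)
28: hit
24: fault, evict 28, frames (53 24)
53: hit
24: hit
28: fault, evict 53, frames (24 28)
86: fault, evict 24, frames (28 86)
24: fault, evict 28, frames (86 24)
86: hit
24: hit
90: fault, evict 86, frames (24 90)
28: fault, evict 24, frames (90 28)
90: hit

{28, 90}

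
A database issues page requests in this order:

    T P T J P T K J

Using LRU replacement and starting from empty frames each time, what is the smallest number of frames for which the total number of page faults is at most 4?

4

f=1: 8 faults
f=2: 7 faults
f=3: 5 faults
f=4: 4 faults
Smallest f with faults ≤ 4 is 4.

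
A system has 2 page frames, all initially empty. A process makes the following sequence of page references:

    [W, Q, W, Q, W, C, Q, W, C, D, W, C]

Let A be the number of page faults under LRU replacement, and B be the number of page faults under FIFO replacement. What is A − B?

Under LRU: F F . . . F F F F F F F → 9 faults.
Under FIFO: F F . . . F . F . F . F → 6 faults.
A − B = 9 − 6 = 3.

3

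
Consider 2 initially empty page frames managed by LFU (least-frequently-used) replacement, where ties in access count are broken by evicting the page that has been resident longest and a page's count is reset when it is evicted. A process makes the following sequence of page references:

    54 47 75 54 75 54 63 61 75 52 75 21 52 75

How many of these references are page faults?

54: miss, frames [54]
47: miss, frames [54, 47]
75: miss, evict 54, frames [47, 75]
54: miss, evict 47, frames [75, 54]
75: hit
54: hit
63: miss, evict 75, frames [54, 63]
61: miss, evict 63, frames [54, 61]
75: miss, evict 61, frames [54, 75]
52: miss, evict 75, frames [54, 52]
75: miss, evict 52, frames [54, 75]
21: miss, evict 75, frames [54, 21]
52: miss, evict 21, frames [54, 52]
75: miss, evict 52, frames [54, 75]
Page faults: 12.

12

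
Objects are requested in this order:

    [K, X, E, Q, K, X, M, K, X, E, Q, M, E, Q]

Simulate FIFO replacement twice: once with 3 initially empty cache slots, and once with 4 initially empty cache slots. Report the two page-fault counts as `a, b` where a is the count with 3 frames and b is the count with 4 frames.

3 frames: F F F F F F F . . F F . . . → 9 faults.
4 frames: F F F F . . F F F F F F . . → 10 faults.
10 > 9: adding a frame increased faults — Belady's anomaly.

9, 10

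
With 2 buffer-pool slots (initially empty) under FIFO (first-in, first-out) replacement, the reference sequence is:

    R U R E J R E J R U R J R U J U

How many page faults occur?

13

R → miss, frames {R}
U → miss, frames {R,U}
R → hit
E → miss, evict R, frames {U,E}
J → miss, evict U, frames {E,J}
R → miss, evict E, frames {J,R}
E → miss, evict J, frames {R,E}
J → miss, evict R, frames {E,J}
R → miss, evict E, frames {J,R}
U → miss, evict J, frames {R,U}
R → hit
J → miss, evict R, frames {U,J}
R → miss, evict U, frames {J,R}
U → miss, evict J, frames {R,U}
J → miss, evict R, frames {U,J}
U → hit
Page faults: 13.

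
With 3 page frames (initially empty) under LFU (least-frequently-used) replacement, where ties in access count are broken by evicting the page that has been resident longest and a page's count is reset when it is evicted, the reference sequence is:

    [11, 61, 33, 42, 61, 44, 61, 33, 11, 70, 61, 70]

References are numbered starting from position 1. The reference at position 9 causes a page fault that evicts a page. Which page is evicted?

44

pos 1: 11 → miss, frames {11}
pos 2: 61 → miss, frames {11,61}
pos 3: 33 → miss, frames {11,61,33}
pos 4: 42 → miss, evict 11, frames {61,33,42}
pos 5: 61 → hit
pos 6: 44 → miss, evict 33, frames {61,42,44}
pos 7: 61 → hit
pos 8: 33 → miss, evict 42, frames {61,44,33}
pos 9: 11 → miss, evict 44, frames {61,33,11}
At position 9, page 44 is evicted.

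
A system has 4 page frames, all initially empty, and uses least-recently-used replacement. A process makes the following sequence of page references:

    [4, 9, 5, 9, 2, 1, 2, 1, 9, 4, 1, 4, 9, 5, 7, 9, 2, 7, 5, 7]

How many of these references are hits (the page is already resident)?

11

4 → miss, frames [4]
9 → miss, frames [4, 9]
5 → miss, frames [4, 9, 5]
9 → hit
2 → miss, frames [4, 5, 9, 2]
1 → miss, evict 4, frames [5, 9, 2, 1]
2 → hit
1 → hit
9 → hit
4 → miss, evict 5, frames [2, 1, 9, 4]
1 → hit
4 → hit
9 → hit
5 → miss, evict 2, frames [1, 4, 9, 5]
7 → miss, evict 1, frames [4, 9, 5, 7]
9 → hit
2 → miss, evict 4, frames [5, 7, 9, 2]
7 → hit
5 → hit
7 → hit
Hits: 11.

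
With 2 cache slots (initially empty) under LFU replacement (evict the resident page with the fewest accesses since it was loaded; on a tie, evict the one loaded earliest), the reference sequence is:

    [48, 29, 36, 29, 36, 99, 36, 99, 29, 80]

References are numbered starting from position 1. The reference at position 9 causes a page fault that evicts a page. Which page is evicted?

99

pos 1: 48 -> fault, frames {48}
pos 2: 29 -> fault, frames {48,29}
pos 3: 36 -> fault, evict 48, frames {29,36}
pos 4: 29 -> hit
pos 5: 36 -> hit
pos 6: 99 -> fault, evict 29, frames {36,99}
pos 7: 36 -> hit
pos 8: 99 -> hit
pos 9: 29 -> fault, evict 99, frames {36,29}
At position 9, page 99 is evicted.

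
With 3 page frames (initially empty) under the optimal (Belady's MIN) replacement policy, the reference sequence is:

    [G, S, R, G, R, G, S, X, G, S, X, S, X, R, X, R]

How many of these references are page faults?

5

G -> fault, frames {G}
S -> fault, frames {G,S}
R -> fault, frames {G,S,R}
G -> hit
R -> hit
G -> hit
S -> hit
X -> fault, evict R, frames {G,S,X}
G -> hit
S -> hit
X -> hit
S -> hit
X -> hit
R -> fault, evict S, frames {G,X,R}
X -> hit
R -> hit
Page faults: 5.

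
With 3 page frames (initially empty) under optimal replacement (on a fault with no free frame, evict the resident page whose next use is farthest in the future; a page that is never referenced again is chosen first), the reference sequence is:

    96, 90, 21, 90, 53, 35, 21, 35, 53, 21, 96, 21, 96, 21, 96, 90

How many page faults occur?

7

96 -> miss, frames [96]
90 -> miss, frames [96, 90]
21 -> miss, frames [96, 90, 21]
90 -> hit
53 -> miss, evict 90, frames [96, 21, 53]
35 -> miss, evict 96, frames [21, 53, 35]
21 -> hit
35 -> hit
53 -> hit
21 -> hit
96 -> miss, evict 35, frames [21, 53, 96]
21 -> hit
96 -> hit
21 -> hit
96 -> hit
90 -> miss, evict 96, frames [21, 53, 90]
Page faults: 7.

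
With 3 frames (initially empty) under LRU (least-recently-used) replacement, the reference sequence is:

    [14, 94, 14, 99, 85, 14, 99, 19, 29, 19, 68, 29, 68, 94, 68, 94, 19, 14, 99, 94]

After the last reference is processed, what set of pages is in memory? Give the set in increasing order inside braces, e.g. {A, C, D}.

{14, 94, 99}

14 → fault, frames {14}
94 → fault, frames {14,94}
14 → hit
99 → fault, frames {94,14,99}
85 → fault, evict 94, frames {14,99,85}
14 → hit
99 → hit
19 → fault, evict 85, frames {14,99,19}
29 → fault, evict 14, frames {99,19,29}
19 → hit
68 → fault, evict 99, frames {29,19,68}
29 → hit
68 → hit
94 → fault, evict 19, frames {29,68,94}
68 → hit
94 → hit
19 → fault, evict 29, frames {68,94,19}
14 → fault, evict 68, frames {94,19,14}
99 → fault, evict 94, frames {19,14,99}
94 → fault, evict 19, frames {14,99,94}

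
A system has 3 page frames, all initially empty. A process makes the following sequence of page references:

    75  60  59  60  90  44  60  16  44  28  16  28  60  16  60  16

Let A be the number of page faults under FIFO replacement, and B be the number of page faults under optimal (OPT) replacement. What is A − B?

Under FIFO: F F F . F F F F . F . . . . . . → 8 faults.
Under OPT: F F F . F F . F . F . . . . . . → 7 faults.
A − B = 8 − 7 = 1.

1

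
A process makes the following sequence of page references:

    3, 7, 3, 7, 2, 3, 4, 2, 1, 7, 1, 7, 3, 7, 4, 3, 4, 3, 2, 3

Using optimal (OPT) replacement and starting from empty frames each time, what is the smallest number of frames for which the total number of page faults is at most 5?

f=1: 20 faults
f=2: 9 faults
f=3: 7 faults
f=4: 6 faults
f=5: 5 faults
Smallest f with faults ≤ 5 is 5.

5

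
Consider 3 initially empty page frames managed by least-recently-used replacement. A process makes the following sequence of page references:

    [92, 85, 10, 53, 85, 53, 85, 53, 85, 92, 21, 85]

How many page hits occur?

6

92 -> miss, frames {92}
85 -> miss, frames {92,85}
10 -> miss, frames {92,85,10}
53 -> miss, evict 92, frames {85,10,53}
85 -> hit
53 -> hit
85 -> hit
53 -> hit
85 -> hit
92 -> miss, evict 10, frames {53,85,92}
21 -> miss, evict 53, frames {85,92,21}
85 -> hit
Hits: 6.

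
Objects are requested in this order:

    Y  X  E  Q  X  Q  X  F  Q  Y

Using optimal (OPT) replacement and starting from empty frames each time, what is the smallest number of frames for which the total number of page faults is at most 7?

2

f=1: 10 faults
f=2: 6 faults
f=3: 5 faults
f=4: 5 faults
f=5: 5 faults
Smallest f with faults ≤ 7 is 2.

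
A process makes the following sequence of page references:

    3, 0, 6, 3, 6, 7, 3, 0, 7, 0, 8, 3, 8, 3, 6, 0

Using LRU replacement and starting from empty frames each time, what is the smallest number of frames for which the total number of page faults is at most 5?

f=1: 16 faults
f=2: 12 faults
f=3: 9 faults
f=4: 6 faults
f=5: 5 faults
Smallest f with faults ≤ 5 is 5.

5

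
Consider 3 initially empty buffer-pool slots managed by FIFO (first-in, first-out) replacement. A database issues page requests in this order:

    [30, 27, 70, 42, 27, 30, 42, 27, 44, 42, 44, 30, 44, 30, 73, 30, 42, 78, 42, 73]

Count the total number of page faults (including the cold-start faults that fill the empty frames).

30: miss, frames [30]
27: miss, frames [30, 27]
70: miss, frames [30, 27, 70]
42: miss, evict 30, frames [27, 70, 42]
27: hit
30: miss, evict 27, frames [70, 42, 30]
42: hit
27: miss, evict 70, frames [42, 30, 27]
44: miss, evict 42, frames [30, 27, 44]
42: miss, evict 30, frames [27, 44, 42]
44: hit
30: miss, evict 27, frames [44, 42, 30]
44: hit
30: hit
73: miss, evict 44, frames [42, 30, 73]
30: hit
42: hit
78: miss, evict 42, frames [30, 73, 78]
42: miss, evict 30, frames [73, 78, 42]
73: hit
Page faults: 12.

12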